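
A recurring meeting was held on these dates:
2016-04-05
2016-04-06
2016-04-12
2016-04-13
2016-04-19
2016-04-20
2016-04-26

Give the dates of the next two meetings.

2016-04-27, 2016-05-03

Gaps: 1, 6, 1, 6, 1, 6 days — not constant, but cyclic with period 2.
The events fall on every Tuesday and Wednesday.
The following Wednesday is 2016-04-27.
The following Tuesday is 2016-05-03.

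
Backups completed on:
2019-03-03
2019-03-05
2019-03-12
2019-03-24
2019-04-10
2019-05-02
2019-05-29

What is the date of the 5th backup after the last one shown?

2019-12-25

Gaps: 2, 7, 12, 17, 22, 27 days — each gap is 5 larger than the previous one.
Next gap: 32 days. 2019-05-29 + 32 days = 2019-06-30.
Next gap: 37 days. 2019-06-30 + 37 days = 2019-08-06.
Next gap: 42 days. 2019-08-06 + 42 days = 2019-09-17.
Next gap: 47 days. 2019-09-17 + 47 days = 2019-11-03.
Next gap: 52 days. 2019-11-03 + 52 days = 2019-12-25.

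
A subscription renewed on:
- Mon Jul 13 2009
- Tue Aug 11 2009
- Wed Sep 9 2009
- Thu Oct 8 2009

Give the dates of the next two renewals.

Every event comes 29 days after the last (29, 29, 29).
Thu Oct 8 2009 + 29 days = Fri Nov 6 2009.
Fri Nov 6 2009 + 29 days = Sat Dec 5 2009.

Fri Nov 6 2009, Sat Dec 5 2009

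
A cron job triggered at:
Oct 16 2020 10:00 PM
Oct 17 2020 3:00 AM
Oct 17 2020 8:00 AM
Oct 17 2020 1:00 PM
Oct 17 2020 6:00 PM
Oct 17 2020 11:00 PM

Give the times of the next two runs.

Oct 18 2020 4:00 AM, Oct 18 2020 9:00 AM

The interval is a steady 5 hours (5, 5, 5, 5, 5).
Oct 17 2020 11:00 PM + 5 h = Oct 18 2020 4:00 AM.
Oct 18 2020 4:00 AM + 5 h = Oct 18 2020 9:00 AM.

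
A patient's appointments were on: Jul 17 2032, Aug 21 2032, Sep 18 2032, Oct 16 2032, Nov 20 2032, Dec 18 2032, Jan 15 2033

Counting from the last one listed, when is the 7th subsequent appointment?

Aug 20 2033

All dates are Saturdays, 35, 28, 28, 35, 28, 28 days apart.
Specifically, the 3rd Saturday of each month.
February 2033 — 3rd Saturday is Feb 19 2033.
3rd Saturday of March 2033: Mar 19 2033.
3rd Saturday of April 2033: Apr 16 2033.
May 2033 — 3rd Saturday is May 21 2033.
3rd Saturday of June 2033: Jun 18 2033.
July 2033 — 3rd Saturday is Jul 16 2033.
3rd Saturday of August 2033: Aug 20 2033.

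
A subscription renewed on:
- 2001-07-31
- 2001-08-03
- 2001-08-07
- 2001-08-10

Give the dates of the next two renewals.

2001-08-14, 2001-08-17

The gap pattern 3, 4, 3 repeats every 2 events.
These are the Tuesdays and Fridays of each week.
Next Tuesday: 2001-08-14.
The following Friday is 2001-08-17.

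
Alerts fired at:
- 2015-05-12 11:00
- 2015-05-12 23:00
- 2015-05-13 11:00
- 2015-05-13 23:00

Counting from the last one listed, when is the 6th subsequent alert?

Gaps: 12, 12, 12 hours — each event is 12 hours after the previous one.
2015-05-13 23:00 + 12 h = 2015-05-14 11:00.
2015-05-14 11:00 + 12 h = 2015-05-14 23:00.
2015-05-14 23:00 + 12 h = 2015-05-15 11:00.
2015-05-15 11:00 + 12 h = 2015-05-15 23:00.
2015-05-15 23:00 + 12 h = 2015-05-16 11:00.
2015-05-16 11:00 + 12 h = 2015-05-16 23:00.

2015-05-16 23:00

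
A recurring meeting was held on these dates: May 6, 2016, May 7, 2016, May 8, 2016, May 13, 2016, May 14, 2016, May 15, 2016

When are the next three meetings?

The gap pattern 1, 1, 5, 1, 1 repeats every 3 events.
These are the Fridays, Saturdays and Sundays of each week.
Next Friday: May 20, 2016.
Next Saturday: May 21, 2016.
The following Sunday is May 22, 2016.

May 20, 2016; May 21, 2016; May 22, 2016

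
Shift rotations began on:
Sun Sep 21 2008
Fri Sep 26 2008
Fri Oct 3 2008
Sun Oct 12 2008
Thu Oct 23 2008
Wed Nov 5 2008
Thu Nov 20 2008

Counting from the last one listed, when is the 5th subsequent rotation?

Intervals are 5, 7, 9, 11, 13, 15 days — an arithmetic progression with common difference 2.
Next gap: 17 days. Thu Nov 20 2008 + 17 days = Sun Dec 7 2008.
Next gap: 19 days. Sun Dec 7 2008 + 19 days = Fri Dec 26 2008.
Next gap: 21 days. Fri Dec 26 2008 + 21 days = Fri Jan 16 2009.
Next gap: 23 days. Fri Jan 16 2009 + 23 days = Sun Feb 8 2009.
Next gap: 25 days. Sun Feb 8 2009 + 25 days = Thu Mar 5 2009.

Thu Mar 5 2009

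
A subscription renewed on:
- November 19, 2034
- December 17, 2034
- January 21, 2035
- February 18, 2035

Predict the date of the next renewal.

All dates are Sundays, 28, 35, 28 days apart.
Specifically, the 3rd Sunday of each month.
March 2035 — 3rd Sunday is March 18, 2035.

March 18, 2035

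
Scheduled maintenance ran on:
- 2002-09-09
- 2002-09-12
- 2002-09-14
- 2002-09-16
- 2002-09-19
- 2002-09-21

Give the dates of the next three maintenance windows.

The gap pattern 3, 2, 2, 3, 2 repeats every 3 events.
These are the Mondays, Thursdays and Saturdays of each week.
The following Monday is 2002-09-23.
The following Thursday is 2002-09-26.
The following Saturday is 2002-09-28.

2002-09-23, 2002-09-26, 2002-09-28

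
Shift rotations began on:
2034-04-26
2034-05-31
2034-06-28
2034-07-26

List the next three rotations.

2034-08-30, 2034-09-27, 2034-10-25

These are Wednesdays with 35, 28, 28-day gaps.
Each is the final Wednesday of its month — 2034-05-31 is past the 28th, so '4th Wednesday' doesn't fit.
August 2034 ends with Wednesday 2034-08-30.
Last Wednesday of September 2034: 2034-09-27.
Last Wednesday of October 2034: 2034-10-25.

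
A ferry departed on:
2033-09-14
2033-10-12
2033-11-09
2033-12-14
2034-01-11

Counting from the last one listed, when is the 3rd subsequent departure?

2034-04-12

All dates are Wednesdays, 28, 28, 35, 28 days apart.
Specifically, the 2nd Wednesday of each month.
2nd Wednesday of February 2034: 2034-02-08.
2nd Wednesday of March 2034: 2034-03-08.
April 2034 — 2nd Wednesday is 2034-04-12.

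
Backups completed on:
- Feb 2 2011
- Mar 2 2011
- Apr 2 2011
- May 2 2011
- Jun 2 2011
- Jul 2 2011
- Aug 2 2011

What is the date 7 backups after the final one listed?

Each date is the 2nd; the gaps (28, 31, 30, 31, 30, 31) track the month lengths.
The rule is the 2nd of each month.
September 2011: Sep 2 2011.
Next: October 2011 → Oct 2 2011.
Next: November 2011 → Nov 2 2011.
Next: December 2011 → Dec 2 2011.
Next: January 2012 → Jan 2 2012.
February 2012: Feb 2 2012.
Next: March 2012 → Mar 2 2012.

Mar 2 2012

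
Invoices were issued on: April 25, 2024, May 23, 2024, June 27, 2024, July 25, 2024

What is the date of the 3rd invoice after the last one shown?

October 24, 2024

All dates are Thursdays, 28, 35, 28 days apart.
Specifically, the 4th Thursday of each month.
August 2024 — 4th Thursday is August 22, 2024.
4th Thursday of September 2024: September 26, 2024.
4th Thursday of October 2024: October 24, 2024.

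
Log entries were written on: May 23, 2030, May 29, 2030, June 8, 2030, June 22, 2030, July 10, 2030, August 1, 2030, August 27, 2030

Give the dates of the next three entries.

September 26, 2030; October 30, 2030; December 7, 2030

Gaps: 6, 10, 14, 18, 22, 26 days — each gap is 4 larger than the previous one.
Next gap: 30 days. August 27, 2030 + 30 days = September 26, 2030.
Next gap: 34 days. September 26, 2030 + 34 days = October 30, 2030.
Next gap: 38 days. October 30, 2030 + 38 days = December 7, 2030.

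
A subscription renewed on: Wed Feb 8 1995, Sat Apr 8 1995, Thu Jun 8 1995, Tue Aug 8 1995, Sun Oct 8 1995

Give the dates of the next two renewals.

Gaps: 59, 61, 61, 61 days — not constant. Every event is on the 8th of the month.
Pattern: the 8th of every 2 months.
Next: December 1995 → Fri Dec 8 1995.
February 1996: Thu Feb 8 1996.

Fri Dec 8 1995, Thu Feb 8 1996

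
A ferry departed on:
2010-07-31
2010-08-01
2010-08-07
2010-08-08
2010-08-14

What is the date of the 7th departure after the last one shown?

Gaps: 1, 6, 1, 6 days — not constant, but cyclic with period 2.
The events fall on every Saturday and Sunday.
Next Sunday: 2010-08-15.
The following Saturday is 2010-08-21.
The following Sunday is 2010-08-22.
Next Saturday: 2010-08-28.
The following Sunday is 2010-08-29.
The following Saturday is 2010-09-04.
The following Sunday is 2010-09-05.

2010-09-05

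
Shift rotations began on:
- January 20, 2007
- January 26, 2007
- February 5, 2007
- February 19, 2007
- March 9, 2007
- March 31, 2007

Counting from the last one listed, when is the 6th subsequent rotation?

Intervals are 6, 10, 14, 18, 22 days — an arithmetic progression with common difference 4.
Next gap: 26 days. March 31, 2007 + 26 days = April 26, 2007.
Next gap: 30 days. April 26, 2007 + 30 days = May 26, 2007.
Next gap: 34 days. May 26, 2007 + 34 days = June 29, 2007.
Next gap: 38 days. June 29, 2007 + 38 days = August 6, 2007.
Next gap: 42 days. August 6, 2007 + 42 days = September 17, 2007.
Next gap: 46 days. September 17, 2007 + 46 days = November 2, 2007.

November 2, 2007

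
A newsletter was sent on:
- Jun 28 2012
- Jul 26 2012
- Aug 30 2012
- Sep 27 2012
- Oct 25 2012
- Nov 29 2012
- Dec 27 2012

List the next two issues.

All Thursdays; the gaps (28, 35, 28, 28, 35, 28) vary with month length.
This is the last Thursday of each month.
Last Thursday of January 2013: Jan 31 2013.
February 2013 ends with Thursday Feb 28 2013.

Jan 31 2013, Feb 28 2013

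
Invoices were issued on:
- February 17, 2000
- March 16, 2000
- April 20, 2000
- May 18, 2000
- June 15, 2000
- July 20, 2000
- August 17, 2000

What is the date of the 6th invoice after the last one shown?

February 15, 2001

Gaps: 28, 35, 28, 28, 35, 28 days — a mix of 28 and 35. Every date is a Thursday.
Each is the 3rd Thursday of its month.
September 2000 — 3rd Thursday is September 21, 2000.
October 2000 — 3rd Thursday is October 19, 2000.
November 2000 — 3rd Thursday is November 16, 2000.
3rd Thursday of December 2000: December 21, 2000.
January 2001 — 3rd Thursday is January 18, 2001.
3rd Thursday of February 2001: February 15, 2001.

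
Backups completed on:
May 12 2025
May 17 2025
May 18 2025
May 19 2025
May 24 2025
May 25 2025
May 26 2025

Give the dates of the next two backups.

May 31 2025, Jun 1 2025

The gap pattern 5, 1, 1, 5, 1, 1 repeats every 3 events.
These are the Mondays, Saturdays and Sundays of each week.
The following Saturday is May 31 2025.
The following Sunday is Jun 1 2025.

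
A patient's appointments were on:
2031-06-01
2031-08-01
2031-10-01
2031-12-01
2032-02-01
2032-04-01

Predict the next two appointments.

Gaps: 61, 61, 61, 62, 60 days — not constant. Every event is on the 1st of the month.
Pattern: the 1st of every 2 months.
June 2032: 2032-06-01.
Next: August 2032 → 2032-08-01.

2032-06-01, 2032-08-01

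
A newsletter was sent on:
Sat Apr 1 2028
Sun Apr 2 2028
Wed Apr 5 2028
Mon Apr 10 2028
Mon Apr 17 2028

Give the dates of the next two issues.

Wed Apr 26 2028, Sun May 7 2028

Intervals are 1, 3, 5, 7 days — an arithmetic progression with common difference 2.
Next gap: 9 days. Mon Apr 17 2028 + 9 days = Wed Apr 26 2028.
Next gap: 11 days. Wed Apr 26 2028 + 11 days = Sun May 7 2028.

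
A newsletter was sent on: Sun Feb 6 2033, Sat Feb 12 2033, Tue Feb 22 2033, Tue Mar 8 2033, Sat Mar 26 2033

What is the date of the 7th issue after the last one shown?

Sat Nov 19 2033

Gaps: 6, 10, 14, 18 days — each gap is 4 larger than the previous one.
Next gap: 22 days. Sat Mar 26 2033 + 22 days = Sun Apr 17 2033.
Next gap: 26 days. Sun Apr 17 2033 + 26 days = Fri May 13 2033.
Next gap: 30 days. Fri May 13 2033 + 30 days = Sun Jun 12 2033.
Next gap: 34 days. Sun Jun 12 2033 + 34 days = Sat Jul 16 2033.
Next gap: 38 days. Sat Jul 16 2033 + 38 days = Tue Aug 23 2033.
Next gap: 42 days. Tue Aug 23 2033 + 42 days = Tue Oct 4 2033.
Next gap: 46 days. Tue Oct 4 2033 + 46 days = Sat Nov 19 2033.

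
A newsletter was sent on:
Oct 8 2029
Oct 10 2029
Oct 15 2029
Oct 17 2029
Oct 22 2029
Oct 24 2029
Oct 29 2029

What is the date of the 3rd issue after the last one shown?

Every event lands on a Monday or Wednesday (gaps cycle 2, 5, 2, 5, 2, 5).
So the schedule is: every Monday and Wednesday.
The following Wednesday is Oct 31 2029.
The following Monday is Nov 5 2029.
Next Wednesday: Nov 7 2029.

Nov 7 2029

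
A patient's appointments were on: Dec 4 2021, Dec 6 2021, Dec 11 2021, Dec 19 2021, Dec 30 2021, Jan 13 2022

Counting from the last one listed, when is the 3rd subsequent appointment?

Gaps: 2, 5, 8, 11, 14 days — each gap is 3 larger than the previous one.
Next gap: 17 days. Jan 13 2022 + 17 days = Jan 30 2022.
Next gap: 20 days. Jan 30 2022 + 20 days = Feb 19 2022.
Next gap: 23 days. Feb 19 2022 + 23 days = Mar 14 2022.

Mar 14 2022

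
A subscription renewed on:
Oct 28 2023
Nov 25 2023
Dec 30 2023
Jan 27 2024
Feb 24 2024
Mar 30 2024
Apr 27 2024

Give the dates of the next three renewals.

Every date is a Saturday; gaps 28, 35, 28, 28, 35, 28 days.
Each is the last Saturday of its month (at least one falls on the 29th or later, ruling out '4th Saturday').
May 2024 ends with Saturday May 25 2024.
June 2024 ends with Saturday Jun 29 2024.
Last Saturday of July 2024: Jul 27 2024.

May 25 2024, Jun 29 2024, Jul 27 2024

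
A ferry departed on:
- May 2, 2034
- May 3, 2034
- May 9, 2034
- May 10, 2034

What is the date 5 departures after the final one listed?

May 30, 2034

The gap pattern 1, 6, 1 repeats every 2 events.
These are the Tuesdays and Wednesdays of each week.
The following Tuesday is May 16, 2034.
Next Wednesday: May 17, 2034.
The following Tuesday is May 23, 2034.
The following Wednesday is May 24, 2034.
The following Tuesday is May 30, 2034.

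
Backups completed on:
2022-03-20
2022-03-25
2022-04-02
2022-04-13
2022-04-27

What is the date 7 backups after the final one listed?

Gaps: 5, 8, 11, 14 days — each gap is 3 larger than the previous one.
Next gap: 17 days. 2022-04-27 + 17 days = 2022-05-14.
Next gap: 20 days. 2022-05-14 + 20 days = 2022-06-03.
Next gap: 23 days. 2022-06-03 + 23 days = 2022-06-26.
Next gap: 26 days. 2022-06-26 + 26 days = 2022-07-22.
Next gap: 29 days. 2022-07-22 + 29 days = 2022-08-20.
Next gap: 32 days. 2022-08-20 + 32 days = 2022-09-21.
Next gap: 35 days. 2022-09-21 + 35 days = 2022-10-26.

2022-10-26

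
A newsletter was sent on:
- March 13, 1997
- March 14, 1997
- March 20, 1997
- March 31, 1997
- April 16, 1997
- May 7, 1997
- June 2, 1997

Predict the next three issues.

July 3, 1997; August 8, 1997; September 18, 1997

The spacing grows by 5 each time: 1, 6, 11, 16, 21, 26 days.
Next gap: 31 days. June 2, 1997 + 31 days = July 3, 1997.
Next gap: 36 days. July 3, 1997 + 36 days = August 8, 1997.
Next gap: 41 days. August 8, 1997 + 41 days = September 18, 1997.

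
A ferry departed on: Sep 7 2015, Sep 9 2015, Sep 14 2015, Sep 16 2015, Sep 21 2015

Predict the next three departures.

Every event lands on a Monday or Wednesday (gaps cycle 2, 5, 2, 5).
So the schedule is: every Monday and Wednesday.
Next Wednesday: Sep 23 2015.
Next Monday: Sep 28 2015.
The following Wednesday is Sep 30 2015.

Sep 23 2015, Sep 28 2015, Sep 30 2015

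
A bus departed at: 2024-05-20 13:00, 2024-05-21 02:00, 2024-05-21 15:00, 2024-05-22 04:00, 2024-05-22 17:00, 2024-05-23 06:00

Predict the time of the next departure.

Spacing: 13, 13, 13, 13, 13 h — constant 13 h.
2024-05-23 06:00 + 13 h = 2024-05-23 19:00.

2024-05-23 19:00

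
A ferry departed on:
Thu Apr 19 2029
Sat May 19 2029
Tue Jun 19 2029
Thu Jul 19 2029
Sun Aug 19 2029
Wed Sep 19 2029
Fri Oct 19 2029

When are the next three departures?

Mon Nov 19 2029, Wed Dec 19 2029, Sat Jan 19 2030

Each date is the 19th; the gaps (30, 31, 30, 31, 31, 30) track the month lengths.
The rule is the 19th of each month.
Next: November 2029 → Mon Nov 19 2029.
December 2029: Wed Dec 19 2029.
Next: January 2030 → Sat Jan 19 2030.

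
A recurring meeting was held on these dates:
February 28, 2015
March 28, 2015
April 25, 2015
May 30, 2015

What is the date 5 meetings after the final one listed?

October 31, 2015

All Saturdays; the gaps (28, 28, 35) vary with month length.
This is the last Saturday of each month.
June 2015 ends with Saturday June 27, 2015.
Last Saturday of July 2015: July 25, 2015.
Last Saturday of August 2015: August 29, 2015.
September 2015 ends with Saturday September 26, 2015.
Last Saturday of October 2015: October 31, 2015.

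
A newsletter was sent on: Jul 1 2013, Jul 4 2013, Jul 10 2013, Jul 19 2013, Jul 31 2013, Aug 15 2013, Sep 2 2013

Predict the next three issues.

Gaps: 3, 6, 9, 12, 15, 18 days — each gap is 3 larger than the previous one.
Next gap: 21 days. Sep 2 2013 + 21 days = Sep 23 2013.
Next gap: 24 days. Sep 23 2013 + 24 days = Oct 17 2013.
Next gap: 27 days. Oct 17 2013 + 27 days = Nov 13 2013.

Sep 23 2013, Oct 17 2013, Nov 13 2013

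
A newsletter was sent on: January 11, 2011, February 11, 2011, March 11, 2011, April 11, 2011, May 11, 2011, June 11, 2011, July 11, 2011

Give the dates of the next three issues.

The day-of-month is always 11 (31, 28, 31, 30, 31, 30 days between events).
So this recurs on the 11th of each month.
August 2011: August 11, 2011.
September 2011: September 11, 2011.
October 2011: October 11, 2011.

August 11, 2011; September 11, 2011; October 11, 2011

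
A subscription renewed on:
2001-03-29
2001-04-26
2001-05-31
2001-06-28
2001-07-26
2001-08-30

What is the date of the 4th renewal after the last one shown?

2001-12-27

These are Thursdays with 28, 35, 28, 28, 35-day gaps.
Each is the final Thursday of its month — 2001-03-29 is past the 28th, so '4th Thursday' doesn't fit.
Last Thursday of September 2001: 2001-09-27.
Last Thursday of October 2001: 2001-10-25.
November 2001 ends with Thursday 2001-11-29.
December 2001 ends with Thursday 2001-12-27.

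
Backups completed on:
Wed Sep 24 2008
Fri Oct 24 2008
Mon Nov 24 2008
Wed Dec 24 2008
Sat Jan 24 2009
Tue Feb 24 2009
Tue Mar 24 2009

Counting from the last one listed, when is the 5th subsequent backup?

Mon Aug 24 2009

The day-of-month is always 24 (30, 31, 30, 31, 31, 28 days between events).
So this recurs on the 24th of each month.
April 2009: Fri Apr 24 2009.
May 2009: Sun May 24 2009.
June 2009: Wed Jun 24 2009.
Next: July 2009 → Fri Jul 24 2009.
Next: August 2009 → Mon Aug 24 2009.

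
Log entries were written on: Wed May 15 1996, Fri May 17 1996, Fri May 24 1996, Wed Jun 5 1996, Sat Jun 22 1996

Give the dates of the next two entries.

The spacing grows by 5 each time: 2, 7, 12, 17 days.
Next gap: 22 days. Sat Jun 22 1996 + 22 days = Sun Jul 14 1996.
Next gap: 27 days. Sun Jul 14 1996 + 27 days = Sat Aug 10 1996.

Sun Jul 14 1996, Sat Aug 10 1996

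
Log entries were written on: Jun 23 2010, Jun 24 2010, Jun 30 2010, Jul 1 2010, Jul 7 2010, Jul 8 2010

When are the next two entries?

Every event lands on a Wednesday or Thursday (gaps cycle 1, 6, 1, 6, 1).
So the schedule is: every Wednesday and Thursday.
Next Wednesday: Jul 14 2010.
The following Thursday is Jul 15 2010.

Jul 14 2010, Jul 15 2010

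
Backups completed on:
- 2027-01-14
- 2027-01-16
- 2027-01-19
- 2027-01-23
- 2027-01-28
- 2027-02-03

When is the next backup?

2027-02-10

The spacing grows by 1 each time: 2, 3, 4, 5, 6 days.
Next gap: 7 days. 2027-02-03 + 7 days = 2027-02-10.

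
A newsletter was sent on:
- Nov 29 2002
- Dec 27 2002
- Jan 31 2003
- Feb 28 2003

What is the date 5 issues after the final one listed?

Jul 25 2003

All Fridays; the gaps (28, 35, 28) vary with month length.
This is the last Friday of each month.
March 2003 ends with Friday Mar 28 2003.
April 2003 ends with Friday Apr 25 2003.
May 2003 ends with Friday May 30 2003.
Last Friday of June 2003: Jun 27 2003.
Last Friday of July 2003: Jul 25 2003.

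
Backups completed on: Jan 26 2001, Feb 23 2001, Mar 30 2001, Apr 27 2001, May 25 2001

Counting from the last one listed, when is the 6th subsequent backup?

All Fridays; the gaps (28, 35, 28, 28) vary with month length.
This is the last Friday of each month.
Last Friday of June 2001: Jun 29 2001.
July 2001 ends with Friday Jul 27 2001.
Last Friday of August 2001: Aug 31 2001.
September 2001 ends with Friday Sep 28 2001.
October 2001 ends with Friday Oct 26 2001.
Last Friday of November 2001: Nov 30 2001.

Nov 30 2001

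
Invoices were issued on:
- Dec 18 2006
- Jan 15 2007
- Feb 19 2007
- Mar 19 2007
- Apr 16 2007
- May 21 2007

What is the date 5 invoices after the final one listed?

These are Mondays at 28- or 35-day spacing (28, 35, 28, 28, 35).
The pattern: 3rd Monday of the month.
3rd Monday of June 2007: Jun 18 2007.
July 2007 — 3rd Monday is Jul 16 2007.
August 2007 — 3rd Monday is Aug 20 2007.
September 2007 — 3rd Monday is Sep 17 2007.
October 2007 — 3rd Monday is Oct 15 2007.

Oct 15 2007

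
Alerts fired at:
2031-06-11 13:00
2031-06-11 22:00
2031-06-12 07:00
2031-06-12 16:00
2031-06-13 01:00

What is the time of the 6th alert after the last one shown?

2031-06-15 07:00

Gaps: 9, 9, 9, 9 hours — each event is 9 hours after the previous one.
2031-06-13 01:00 + 9 h = 2031-06-13 10:00.
2031-06-13 10:00 + 9 h = 2031-06-13 19:00.
2031-06-13 19:00 + 9 h = 2031-06-14 04:00.
2031-06-14 04:00 + 9 h = 2031-06-14 13:00.
2031-06-14 13:00 + 9 h = 2031-06-14 22:00.
2031-06-14 22:00 + 9 h = 2031-06-15 07:00.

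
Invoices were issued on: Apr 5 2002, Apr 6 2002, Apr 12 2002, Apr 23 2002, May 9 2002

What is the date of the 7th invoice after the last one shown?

The spacing grows by 5 each time: 1, 6, 11, 16 days.
Next gap: 21 days. May 9 2002 + 21 days = May 30 2002.
Next gap: 26 days. May 30 2002 + 26 days = Jun 25 2002.
Next gap: 31 days. Jun 25 2002 + 31 days = Jul 26 2002.
Next gap: 36 days. Jul 26 2002 + 36 days = Aug 31 2002.
Next gap: 41 days. Aug 31 2002 + 41 days = Oct 11 2002.
Next gap: 46 days. Oct 11 2002 + 46 days = Nov 26 2002.
Next gap: 51 days. Nov 26 2002 + 51 days = Jan 16 2003.

Jan 16 2003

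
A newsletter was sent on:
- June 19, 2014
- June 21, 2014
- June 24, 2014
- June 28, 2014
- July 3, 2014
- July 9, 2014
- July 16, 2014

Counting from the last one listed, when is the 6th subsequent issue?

Gaps: 2, 3, 4, 5, 6, 7 days — each gap is 1 larger than the previous one.
Next gap: 8 days. July 16, 2014 + 8 days = July 24, 2014.
Next gap: 9 days. July 24, 2014 + 9 days = August 2, 2014.
Next gap: 10 days. August 2, 2014 + 10 days = August 12, 2014.
Next gap: 11 days. August 12, 2014 + 11 days = August 23, 2014.
Next gap: 12 days. August 23, 2014 + 12 days = September 4, 2014.
Next gap: 13 days. September 4, 2014 + 13 days = September 17, 2014.

September 17, 2014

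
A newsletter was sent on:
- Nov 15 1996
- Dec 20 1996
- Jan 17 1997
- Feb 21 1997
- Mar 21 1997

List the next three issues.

Apr 18 1997, May 16 1997, Jun 20 1997

Gaps: 35, 28, 35, 28 days — a mix of 28 and 35. Every date is a Friday.
Each is the 3rd Friday of its month.
3rd Friday of April 1997: Apr 18 1997.
3rd Friday of May 1997: May 16 1997.
3rd Friday of June 1997: Jun 20 1997.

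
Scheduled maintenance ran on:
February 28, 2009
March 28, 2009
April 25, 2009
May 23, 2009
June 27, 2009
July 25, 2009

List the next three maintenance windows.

Gaps: 28, 28, 28, 35, 28 days — a mix of 28 and 35. Every date is a Saturday.
Each is the 4th Saturday of its month.
4th Saturday of August 2009: August 22, 2009.
September 2009 — 4th Saturday is September 26, 2009.
4th Saturday of October 2009: October 24, 2009.

August 22, 2009; September 26, 2009; October 24, 2009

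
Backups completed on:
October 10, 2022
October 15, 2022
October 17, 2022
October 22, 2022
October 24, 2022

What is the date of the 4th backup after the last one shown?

The gap pattern 5, 2, 5, 2 repeats every 2 events.
These are the Mondays and Saturdays of each week.
The following Saturday is October 29, 2022.
The following Monday is October 31, 2022.
Next Saturday: November 5, 2022.
Next Monday: November 7, 2022.

November 7, 2022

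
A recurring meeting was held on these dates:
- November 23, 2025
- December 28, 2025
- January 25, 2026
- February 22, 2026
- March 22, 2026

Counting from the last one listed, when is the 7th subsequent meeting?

October 25, 2026

These are Sundays at 28- or 35-day spacing (35, 28, 28, 28).
The pattern: 4th Sunday of the month.
April 2026 — 4th Sunday is April 26, 2026.
4th Sunday of May 2026: May 24, 2026.
June 2026 — 4th Sunday is June 28, 2026.
4th Sunday of July 2026: July 26, 2026.
4th Sunday of August 2026: August 23, 2026.
4th Sunday of September 2026: September 27, 2026.
October 2026 — 4th Sunday is October 25, 2026.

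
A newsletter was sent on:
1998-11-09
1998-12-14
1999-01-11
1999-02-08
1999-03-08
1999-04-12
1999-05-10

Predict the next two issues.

1999-06-14, 1999-07-12

All dates are Mondays, 35, 28, 28, 28, 35, 28 days apart.
Specifically, the 2nd Monday of each month.
June 1999 — 2nd Monday is 1999-06-14.
2nd Monday of July 1999: 1999-07-12.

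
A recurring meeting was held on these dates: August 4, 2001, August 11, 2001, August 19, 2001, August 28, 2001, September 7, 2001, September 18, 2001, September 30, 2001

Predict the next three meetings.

October 13, 2001; October 27, 2001; November 11, 2001

The spacing grows by 1 each time: 7, 8, 9, 10, 11, 12 days.
Next gap: 13 days. September 30, 2001 + 13 days = October 13, 2001.
Next gap: 14 days. October 13, 2001 + 14 days = October 27, 2001.
Next gap: 15 days. October 27, 2001 + 15 days = November 11, 2001.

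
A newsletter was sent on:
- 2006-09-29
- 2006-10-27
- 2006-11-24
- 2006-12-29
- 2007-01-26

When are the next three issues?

2007-02-23, 2007-03-30, 2007-04-27

Every date is a Friday; gaps 28, 28, 35, 28 days.
Each is the last Friday of its month (at least one falls on the 29th or later, ruling out '4th Friday').
Last Friday of February 2007: 2007-02-23.
Last Friday of March 2007: 2007-03-30.
Last Friday of April 2007: 2007-04-27.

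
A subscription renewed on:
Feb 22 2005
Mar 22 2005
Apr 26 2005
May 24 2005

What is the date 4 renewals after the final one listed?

These are Tuesdays at 28- or 35-day spacing (28, 35, 28).
The pattern: 4th Tuesday of the month.
4th Tuesday of June 2005: Jun 28 2005.
4th Tuesday of July 2005: Jul 26 2005.
August 2005 — 4th Tuesday is Aug 23 2005.
4th Tuesday of September 2005: Sep 27 2005.

Sep 27 2005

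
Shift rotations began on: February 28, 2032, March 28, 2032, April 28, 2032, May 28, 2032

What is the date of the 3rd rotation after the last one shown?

August 28, 2032

Gaps: 29, 31, 30 days — not constant. Every event is on the 28th of the month.
Pattern: the 28th of each month.
Next: June 2032 → June 28, 2032.
Next: July 2032 → July 28, 2032.
Next: August 2032 → August 28, 2032.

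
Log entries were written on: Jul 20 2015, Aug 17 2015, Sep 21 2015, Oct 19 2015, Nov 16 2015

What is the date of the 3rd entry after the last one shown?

Gaps: 28, 35, 28, 28 days — a mix of 28 and 35. Every date is a Monday.
Each is the 3rd Monday of its month.
December 2015 — 3rd Monday is Dec 21 2015.
3rd Monday of January 2016: Jan 18 2016.
February 2016 — 3rd Monday is Feb 15 2016.

Feb 15 2016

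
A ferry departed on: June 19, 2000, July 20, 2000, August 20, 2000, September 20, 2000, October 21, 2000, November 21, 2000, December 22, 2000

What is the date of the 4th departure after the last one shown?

Every event comes 31 days after the last (31, 31, 31, 31, 31, 31).
December 22, 2000 + 31 days = January 22, 2001.
January 22, 2001 + 31 days = February 22, 2001.
February 22, 2001 + 31 days = March 25, 2001.
March 25, 2001 + 31 days = April 25, 2001.

April 25, 2001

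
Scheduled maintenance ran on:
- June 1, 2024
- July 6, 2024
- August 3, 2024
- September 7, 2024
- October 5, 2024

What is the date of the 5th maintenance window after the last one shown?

These are Saturdays at 28- or 35-day spacing (35, 28, 35, 28).
The pattern: 1st Saturday of the month.
November 2024 — 1st Saturday is November 2, 2024.
December 2024 — 1st Saturday is December 7, 2024.
January 2025 — 1st Saturday is January 4, 2025.
February 2025 — 1st Saturday is February 1, 2025.
March 2025 — 1st Saturday is March 1, 2025.

March 1, 2025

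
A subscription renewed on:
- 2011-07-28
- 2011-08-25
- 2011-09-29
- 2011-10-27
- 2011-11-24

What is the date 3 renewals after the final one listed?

2012-02-23

These are Thursdays with 28, 35, 28, 28-day gaps.
Each is the final Thursday of its month — 2011-09-29 is past the 28th, so '4th Thursday' doesn't fit.
December 2011 ends with Thursday 2011-12-29.
Last Thursday of January 2012: 2012-01-26.
February 2012 ends with Thursday 2012-02-23.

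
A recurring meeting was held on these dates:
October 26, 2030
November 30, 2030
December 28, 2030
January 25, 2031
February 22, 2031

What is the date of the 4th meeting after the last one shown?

These are Saturdays with 35, 28, 28, 28-day gaps.
Each is the final Saturday of its month — November 30, 2030 is past the 28th, so '4th Saturday' doesn't fit.
March 2031 ends with Saturday March 29, 2031.
Last Saturday of April 2031: April 26, 2031.
May 2031 ends with Saturday May 31, 2031.
June 2031 ends with Saturday June 28, 2031.

June 28, 2031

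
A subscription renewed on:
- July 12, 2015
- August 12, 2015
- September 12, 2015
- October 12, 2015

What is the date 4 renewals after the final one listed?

Gaps: 31, 31, 30 days — not constant. Every event is on the 12th of the month.
Pattern: the 12th of each month.
November 2015: November 12, 2015.
Next: December 2015 → December 12, 2015.
Next: January 2016 → January 12, 2016.
February 2016: February 12, 2016.

February 12, 2016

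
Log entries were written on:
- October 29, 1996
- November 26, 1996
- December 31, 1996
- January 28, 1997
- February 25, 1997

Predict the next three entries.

Every date is a Tuesday; gaps 28, 35, 28, 28 days.
Each is the last Tuesday of its month (at least one falls on the 29th or later, ruling out '4th Tuesday').
March 1997 ends with Tuesday March 25, 1997.
April 1997 ends with Tuesday April 29, 1997.
Last Tuesday of May 1997: May 27, 1997.

March 25, 1997; April 29, 1997; May 27, 1997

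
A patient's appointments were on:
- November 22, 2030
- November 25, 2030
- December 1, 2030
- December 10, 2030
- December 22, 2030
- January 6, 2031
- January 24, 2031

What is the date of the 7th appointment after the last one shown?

August 22, 2031

Intervals are 3, 6, 9, 12, 15, 18 days — an arithmetic progression with common difference 3.
Next gap: 21 days. January 24, 2031 + 21 days = February 14, 2031.
Next gap: 24 days. February 14, 2031 + 24 days = March 10, 2031.
Next gap: 27 days. March 10, 2031 + 27 days = April 6, 2031.
Next gap: 30 days. April 6, 2031 + 30 days = May 6, 2031.
Next gap: 33 days. May 6, 2031 + 33 days = June 8, 2031.
Next gap: 36 days. June 8, 2031 + 36 days = July 14, 2031.
Next gap: 39 days. July 14, 2031 + 39 days = August 22, 2031.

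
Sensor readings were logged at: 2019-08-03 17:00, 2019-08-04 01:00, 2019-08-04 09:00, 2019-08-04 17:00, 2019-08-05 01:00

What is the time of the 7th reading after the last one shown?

Spacing: 8, 8, 8, 8 h — constant 8 h.
2019-08-05 01:00 + 8 h = 2019-08-05 09:00.
2019-08-05 09:00 + 8 h = 2019-08-05 17:00.
2019-08-05 17:00 + 8 h = 2019-08-06 01:00.
2019-08-06 01:00 + 8 h = 2019-08-06 09:00.
2019-08-06 09:00 + 8 h = 2019-08-06 17:00.
2019-08-06 17:00 + 8 h = 2019-08-07 01:00.
2019-08-07 01:00 + 8 h = 2019-08-07 09:00.

2019-08-07 09:00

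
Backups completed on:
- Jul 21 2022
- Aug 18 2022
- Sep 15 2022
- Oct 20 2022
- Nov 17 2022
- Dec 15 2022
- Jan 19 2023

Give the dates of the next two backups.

All dates are Thursdays, 28, 28, 35, 28, 28, 35 days apart.
Specifically, the 3rd Thursday of each month.
3rd Thursday of February 2023: Feb 16 2023.
March 2023 — 3rd Thursday is Mar 16 2023.

Feb 16 2023, Mar 16 2023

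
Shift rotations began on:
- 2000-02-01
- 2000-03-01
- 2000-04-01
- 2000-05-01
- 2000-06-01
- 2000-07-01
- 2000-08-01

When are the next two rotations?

Each date is the 1st; the gaps (29, 31, 30, 31, 30, 31) track the month lengths.
The rule is the 1st of each month.
Next: September 2000 → 2000-09-01.
October 2000: 2000-10-01.

2000-09-01, 2000-10-01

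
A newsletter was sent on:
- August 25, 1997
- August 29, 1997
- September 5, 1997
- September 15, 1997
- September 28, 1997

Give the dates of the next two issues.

October 14, 1997; November 2, 1997

Intervals are 4, 7, 10, 13 days — an arithmetic progression with common difference 3.
Next gap: 16 days. September 28, 1997 + 16 days = October 14, 1997.
Next gap: 19 days. October 14, 1997 + 19 days = November 2, 1997.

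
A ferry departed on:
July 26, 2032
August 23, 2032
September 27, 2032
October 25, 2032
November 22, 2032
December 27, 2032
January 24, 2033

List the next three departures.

These are Mondays at 28- or 35-day spacing (28, 35, 28, 28, 35, 28).
The pattern: 4th Monday of the month.
4th Monday of February 2033: February 28, 2033.
4th Monday of March 2033: March 28, 2033.
4th Monday of April 2033: April 25, 2033.

February 28, 2033; March 28, 2033; April 25, 2033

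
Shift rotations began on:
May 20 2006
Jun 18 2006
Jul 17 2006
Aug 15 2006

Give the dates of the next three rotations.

Sep 13 2006, Oct 12 2006, Nov 10 2006

Every event comes 29 days after the last (29, 29, 29).
Aug 15 2006 + 29 days = Sep 13 2006.
Sep 13 2006 + 29 days = Oct 12 2006.
Oct 12 2006 + 29 days = Nov 10 2006.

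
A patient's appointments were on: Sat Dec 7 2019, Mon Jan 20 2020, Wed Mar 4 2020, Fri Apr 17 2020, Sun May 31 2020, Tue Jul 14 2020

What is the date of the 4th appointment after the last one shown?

The spacing is 44, 44, 44, 44, 44 days — always 44 days.
Tue Jul 14 2020 + 44 days = Thu Aug 27 2020.
Thu Aug 27 2020 + 44 days = Sat Oct 10 2020.
Sat Oct 10 2020 + 44 days = Mon Nov 23 2020.
Mon Nov 23 2020 + 44 days = Wed Jan 6 2021.

Wed Jan 6 2021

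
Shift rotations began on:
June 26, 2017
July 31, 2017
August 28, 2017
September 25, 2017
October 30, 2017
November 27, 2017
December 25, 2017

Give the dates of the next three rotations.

January 29, 2018; February 26, 2018; March 26, 2018

These are Mondays with 35, 28, 28, 35, 28, 28-day gaps.
Each is the final Monday of its month — July 31, 2017 is past the 28th, so '4th Monday' doesn't fit.
Last Monday of January 2018: January 29, 2018.
February 2018 ends with Monday February 26, 2018.
Last Monday of March 2018: March 26, 2018.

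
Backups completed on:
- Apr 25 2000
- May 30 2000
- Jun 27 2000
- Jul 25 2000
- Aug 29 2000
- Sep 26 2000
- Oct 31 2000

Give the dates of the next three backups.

Nov 28 2000, Dec 26 2000, Jan 30 2001

All Tuesdays; the gaps (35, 28, 28, 35, 28, 35) vary with month length.
This is the last Tuesday of each month.
November 2000 ends with Tuesday Nov 28 2000.
Last Tuesday of December 2000: Dec 26 2000.
January 2001 ends with Tuesday Jan 30 2001.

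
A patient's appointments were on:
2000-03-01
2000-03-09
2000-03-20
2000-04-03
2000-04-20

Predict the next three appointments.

2000-05-10, 2000-06-02, 2000-06-28

The spacing grows by 3 each time: 8, 11, 14, 17 days.
Next gap: 20 days. 2000-04-20 + 20 days = 2000-05-10.
Next gap: 23 days. 2000-05-10 + 23 days = 2000-06-02.
Next gap: 26 days. 2000-06-02 + 26 days = 2000-06-28.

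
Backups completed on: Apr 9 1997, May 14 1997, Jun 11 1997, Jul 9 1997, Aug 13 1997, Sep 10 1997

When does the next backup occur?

All dates are Wednesdays, 35, 28, 28, 35, 28 days apart.
Specifically, the 2nd Wednesday of each month.
October 1997 — 2nd Wednesday is Oct 8 1997.

Oct 8 1997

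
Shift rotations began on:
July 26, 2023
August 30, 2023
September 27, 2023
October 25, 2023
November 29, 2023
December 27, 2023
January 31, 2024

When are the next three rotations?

February 28, 2024; March 27, 2024; April 24, 2024

All Wednesdays; the gaps (35, 28, 28, 35, 28, 35) vary with month length.
This is the last Wednesday of each month.
Last Wednesday of February 2024: February 28, 2024.
March 2024 ends with Wednesday March 27, 2024.
April 2024 ends with Wednesday April 24, 2024.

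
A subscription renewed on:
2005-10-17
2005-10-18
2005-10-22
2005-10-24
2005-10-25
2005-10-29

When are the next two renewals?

2005-10-31, 2005-11-01

The gap pattern 1, 4, 2, 1, 4 repeats every 3 events.
These are the Mondays, Tuesdays and Saturdays of each week.
The following Monday is 2005-10-31.
Next Tuesday: 2005-11-01.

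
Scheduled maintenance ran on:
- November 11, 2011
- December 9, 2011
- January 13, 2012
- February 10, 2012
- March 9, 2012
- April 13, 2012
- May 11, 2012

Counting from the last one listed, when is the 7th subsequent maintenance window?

All dates are Fridays, 28, 35, 28, 28, 35, 28 days apart.
Specifically, the 2nd Friday of each month.
June 2012 — 2nd Friday is June 8, 2012.
2nd Friday of July 2012: July 13, 2012.
August 2012 — 2nd Friday is August 10, 2012.
2nd Friday of September 2012: September 14, 2012.
October 2012 — 2nd Friday is October 12, 2012.
November 2012 — 2nd Friday is November 9, 2012.
December 2012 — 2nd Friday is December 14, 2012.

December 14, 2012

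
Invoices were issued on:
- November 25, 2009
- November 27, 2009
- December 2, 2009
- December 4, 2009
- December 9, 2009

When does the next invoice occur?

December 11, 2009

Gaps: 2, 5, 2, 5 days — not constant, but cyclic with period 2.
The events fall on every Wednesday and Friday.
The following Friday is December 11, 2009.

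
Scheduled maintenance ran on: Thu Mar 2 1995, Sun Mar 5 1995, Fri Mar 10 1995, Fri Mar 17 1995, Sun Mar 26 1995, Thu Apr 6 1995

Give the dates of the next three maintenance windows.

Wed Apr 19 1995, Thu May 4 1995, Sun May 21 1995

The spacing grows by 2 each time: 3, 5, 7, 9, 11 days.
Next gap: 13 days. Thu Apr 6 1995 + 13 days = Wed Apr 19 1995.
Next gap: 15 days. Wed Apr 19 1995 + 15 days = Thu May 4 1995.
Next gap: 17 days. Thu May 4 1995 + 17 days = Sun May 21 1995.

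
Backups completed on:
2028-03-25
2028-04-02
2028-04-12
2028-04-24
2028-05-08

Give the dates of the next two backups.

The spacing grows by 2 each time: 8, 10, 12, 14 days.
Next gap: 16 days. 2028-05-08 + 16 days = 2028-05-24.
Next gap: 18 days. 2028-05-24 + 18 days = 2028-06-11.

2028-05-24, 2028-06-11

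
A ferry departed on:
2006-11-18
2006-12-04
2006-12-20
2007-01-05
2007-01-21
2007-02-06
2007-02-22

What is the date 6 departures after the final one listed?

2007-05-29

The spacing is 16, 16, 16, 16, 16, 16 days — always 16 days.
2007-02-22 + 16 days = 2007-03-10.
2007-03-10 + 16 days = 2007-03-26.
2007-03-26 + 16 days = 2007-04-11.
2007-04-11 + 16 days = 2007-04-27.
2007-04-27 + 16 days = 2007-05-13.
2007-05-13 + 16 days = 2007-05-29.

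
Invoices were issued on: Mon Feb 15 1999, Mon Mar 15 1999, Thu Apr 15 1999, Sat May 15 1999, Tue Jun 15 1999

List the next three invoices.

The day-of-month is always 15 (28, 31, 30, 31 days between events).
So this recurs on the 15th of each month.
Next: July 1999 → Thu Jul 15 1999.
Next: August 1999 → Sun Aug 15 1999.
September 1999: Wed Sep 15 1999.

Thu Jul 15 1999, Sun Aug 15 1999, Wed Sep 15 1999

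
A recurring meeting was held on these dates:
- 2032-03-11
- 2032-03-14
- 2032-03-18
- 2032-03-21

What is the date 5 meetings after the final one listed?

2032-04-08

Every event lands on a Thursday or Sunday (gaps cycle 3, 4, 3).
So the schedule is: every Thursday and Sunday.
The following Thursday is 2032-03-25.
The following Sunday is 2032-03-28.
The following Thursday is 2032-04-01.
Next Sunday: 2032-04-04.
Next Thursday: 2032-04-08.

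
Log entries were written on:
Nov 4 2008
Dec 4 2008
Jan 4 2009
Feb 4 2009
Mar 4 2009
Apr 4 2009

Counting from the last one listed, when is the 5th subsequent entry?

Sep 4 2009

Gaps: 30, 31, 31, 28, 31 days — not constant. Every event is on the 4th of the month.
Pattern: the 4th of each month.
May 2009: May 4 2009.
June 2009: Jun 4 2009.
July 2009: Jul 4 2009.
Next: August 2009 → Aug 4 2009.
Next: September 2009 → Sep 4 2009.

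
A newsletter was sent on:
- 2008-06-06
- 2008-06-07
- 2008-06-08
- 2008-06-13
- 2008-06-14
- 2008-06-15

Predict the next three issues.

The gap pattern 1, 1, 5, 1, 1 repeats every 3 events.
These are the Fridays, Saturdays and Sundays of each week.
Next Friday: 2008-06-20.
Next Saturday: 2008-06-21.
The following Sunday is 2008-06-22.

2008-06-20, 2008-06-21, 2008-06-22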